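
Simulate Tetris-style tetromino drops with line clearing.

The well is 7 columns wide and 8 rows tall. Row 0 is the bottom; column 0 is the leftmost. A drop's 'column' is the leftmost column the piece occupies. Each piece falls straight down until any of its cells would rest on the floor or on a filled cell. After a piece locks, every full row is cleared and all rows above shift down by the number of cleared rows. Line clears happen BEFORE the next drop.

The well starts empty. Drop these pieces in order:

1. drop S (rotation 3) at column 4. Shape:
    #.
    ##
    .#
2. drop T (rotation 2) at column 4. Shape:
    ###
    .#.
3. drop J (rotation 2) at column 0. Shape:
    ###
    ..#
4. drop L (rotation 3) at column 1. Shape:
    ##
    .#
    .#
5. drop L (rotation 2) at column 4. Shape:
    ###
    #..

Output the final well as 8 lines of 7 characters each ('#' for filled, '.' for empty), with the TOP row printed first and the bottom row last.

Answer: .......
.......
....###
.##.#..
..#.###
..#.##.
###.##.
..#..#.

Derivation:
Drop 1: S rot3 at col 4 lands with bottom-row=0; cleared 0 line(s) (total 0); column heights now [0 0 0 0 3 2 0], max=3
Drop 2: T rot2 at col 4 lands with bottom-row=2; cleared 0 line(s) (total 0); column heights now [0 0 0 0 4 4 4], max=4
Drop 3: J rot2 at col 0 lands with bottom-row=0; cleared 0 line(s) (total 0); column heights now [2 2 2 0 4 4 4], max=4
Drop 4: L rot3 at col 1 lands with bottom-row=2; cleared 0 line(s) (total 0); column heights now [2 5 5 0 4 4 4], max=5
Drop 5: L rot2 at col 4 lands with bottom-row=4; cleared 0 line(s) (total 0); column heights now [2 5 5 0 6 6 6], max=6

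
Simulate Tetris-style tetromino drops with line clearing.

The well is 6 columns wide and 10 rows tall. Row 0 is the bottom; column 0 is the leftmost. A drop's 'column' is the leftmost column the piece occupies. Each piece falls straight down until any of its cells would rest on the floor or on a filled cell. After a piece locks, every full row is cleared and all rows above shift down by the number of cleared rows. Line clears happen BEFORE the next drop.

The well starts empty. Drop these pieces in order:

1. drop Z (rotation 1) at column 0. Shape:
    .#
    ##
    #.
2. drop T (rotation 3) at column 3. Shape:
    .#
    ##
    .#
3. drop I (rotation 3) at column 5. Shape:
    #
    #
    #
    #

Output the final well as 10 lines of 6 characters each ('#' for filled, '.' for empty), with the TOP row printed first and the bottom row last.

Answer: ......
......
......
......
......
......
.....#
.#..##
##.###
#...##

Derivation:
Drop 1: Z rot1 at col 0 lands with bottom-row=0; cleared 0 line(s) (total 0); column heights now [2 3 0 0 0 0], max=3
Drop 2: T rot3 at col 3 lands with bottom-row=0; cleared 0 line(s) (total 0); column heights now [2 3 0 2 3 0], max=3
Drop 3: I rot3 at col 5 lands with bottom-row=0; cleared 0 line(s) (total 0); column heights now [2 3 0 2 3 4], max=4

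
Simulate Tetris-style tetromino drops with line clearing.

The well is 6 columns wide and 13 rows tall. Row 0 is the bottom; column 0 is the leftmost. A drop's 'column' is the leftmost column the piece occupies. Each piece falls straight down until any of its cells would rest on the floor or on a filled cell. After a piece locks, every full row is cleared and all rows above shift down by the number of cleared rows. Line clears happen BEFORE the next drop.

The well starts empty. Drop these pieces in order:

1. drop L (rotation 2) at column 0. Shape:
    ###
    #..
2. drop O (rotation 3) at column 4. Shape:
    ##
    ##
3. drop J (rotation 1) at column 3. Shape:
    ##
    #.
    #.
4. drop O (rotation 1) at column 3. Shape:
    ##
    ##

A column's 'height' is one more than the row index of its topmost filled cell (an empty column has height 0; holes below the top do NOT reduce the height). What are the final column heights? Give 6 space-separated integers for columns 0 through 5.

Answer: 1 0 0 4 4 1

Derivation:
Drop 1: L rot2 at col 0 lands with bottom-row=0; cleared 0 line(s) (total 0); column heights now [2 2 2 0 0 0], max=2
Drop 2: O rot3 at col 4 lands with bottom-row=0; cleared 0 line(s) (total 0); column heights now [2 2 2 0 2 2], max=2
Drop 3: J rot1 at col 3 lands with bottom-row=0; cleared 1 line(s) (total 1); column heights now [1 0 0 2 2 1], max=2
Drop 4: O rot1 at col 3 lands with bottom-row=2; cleared 0 line(s) (total 1); column heights now [1 0 0 4 4 1], max=4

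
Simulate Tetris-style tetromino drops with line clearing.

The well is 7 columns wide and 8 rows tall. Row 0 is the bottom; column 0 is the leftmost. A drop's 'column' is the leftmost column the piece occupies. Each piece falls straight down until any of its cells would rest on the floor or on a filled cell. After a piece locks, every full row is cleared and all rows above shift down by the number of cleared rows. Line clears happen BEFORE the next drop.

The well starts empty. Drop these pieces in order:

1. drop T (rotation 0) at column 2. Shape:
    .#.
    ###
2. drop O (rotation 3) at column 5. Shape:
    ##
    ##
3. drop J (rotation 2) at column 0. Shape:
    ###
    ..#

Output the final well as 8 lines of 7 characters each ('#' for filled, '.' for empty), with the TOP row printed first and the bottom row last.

Drop 1: T rot0 at col 2 lands with bottom-row=0; cleared 0 line(s) (total 0); column heights now [0 0 1 2 1 0 0], max=2
Drop 2: O rot3 at col 5 lands with bottom-row=0; cleared 0 line(s) (total 0); column heights now [0 0 1 2 1 2 2], max=2
Drop 3: J rot2 at col 0 lands with bottom-row=1; cleared 0 line(s) (total 0); column heights now [3 3 3 2 1 2 2], max=3

Answer: .......
.......
.......
.......
.......
###....
..##.##
..#####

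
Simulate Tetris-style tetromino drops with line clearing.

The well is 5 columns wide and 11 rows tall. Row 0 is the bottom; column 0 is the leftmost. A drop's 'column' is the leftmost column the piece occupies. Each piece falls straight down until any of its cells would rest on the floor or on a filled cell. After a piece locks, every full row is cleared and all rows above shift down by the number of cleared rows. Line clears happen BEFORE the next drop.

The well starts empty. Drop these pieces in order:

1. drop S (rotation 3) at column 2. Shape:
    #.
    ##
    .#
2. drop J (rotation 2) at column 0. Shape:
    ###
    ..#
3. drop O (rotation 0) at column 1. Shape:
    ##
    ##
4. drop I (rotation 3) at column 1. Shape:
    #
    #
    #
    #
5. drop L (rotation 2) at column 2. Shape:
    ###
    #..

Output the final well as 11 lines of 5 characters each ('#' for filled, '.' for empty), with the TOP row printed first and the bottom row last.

Answer: .#...
.#...
.####
.##..
.##..
.##..
###..
..#..
..#..
..##.
...#.

Derivation:
Drop 1: S rot3 at col 2 lands with bottom-row=0; cleared 0 line(s) (total 0); column heights now [0 0 3 2 0], max=3
Drop 2: J rot2 at col 0 lands with bottom-row=3; cleared 0 line(s) (total 0); column heights now [5 5 5 2 0], max=5
Drop 3: O rot0 at col 1 lands with bottom-row=5; cleared 0 line(s) (total 0); column heights now [5 7 7 2 0], max=7
Drop 4: I rot3 at col 1 lands with bottom-row=7; cleared 0 line(s) (total 0); column heights now [5 11 7 2 0], max=11
Drop 5: L rot2 at col 2 lands with bottom-row=7; cleared 0 line(s) (total 0); column heights now [5 11 9 9 9], max=11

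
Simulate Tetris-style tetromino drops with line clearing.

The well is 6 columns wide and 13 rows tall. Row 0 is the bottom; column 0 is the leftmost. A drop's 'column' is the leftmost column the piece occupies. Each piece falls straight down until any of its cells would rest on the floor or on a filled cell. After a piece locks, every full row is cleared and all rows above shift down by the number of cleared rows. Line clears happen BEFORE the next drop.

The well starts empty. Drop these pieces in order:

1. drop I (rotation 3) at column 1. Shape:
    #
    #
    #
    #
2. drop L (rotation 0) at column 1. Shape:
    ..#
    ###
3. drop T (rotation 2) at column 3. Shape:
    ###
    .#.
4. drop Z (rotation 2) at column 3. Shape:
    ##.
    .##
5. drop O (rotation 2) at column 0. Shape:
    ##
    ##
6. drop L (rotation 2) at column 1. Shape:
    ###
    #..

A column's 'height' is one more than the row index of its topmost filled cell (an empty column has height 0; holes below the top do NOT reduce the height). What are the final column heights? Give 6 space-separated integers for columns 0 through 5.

Drop 1: I rot3 at col 1 lands with bottom-row=0; cleared 0 line(s) (total 0); column heights now [0 4 0 0 0 0], max=4
Drop 2: L rot0 at col 1 lands with bottom-row=4; cleared 0 line(s) (total 0); column heights now [0 5 5 6 0 0], max=6
Drop 3: T rot2 at col 3 lands with bottom-row=5; cleared 0 line(s) (total 0); column heights now [0 5 5 7 7 7], max=7
Drop 4: Z rot2 at col 3 lands with bottom-row=7; cleared 0 line(s) (total 0); column heights now [0 5 5 9 9 8], max=9
Drop 5: O rot2 at col 0 lands with bottom-row=5; cleared 0 line(s) (total 0); column heights now [7 7 5 9 9 8], max=9
Drop 6: L rot2 at col 1 lands with bottom-row=8; cleared 0 line(s) (total 0); column heights now [7 10 10 10 9 8], max=10

Answer: 7 10 10 10 9 8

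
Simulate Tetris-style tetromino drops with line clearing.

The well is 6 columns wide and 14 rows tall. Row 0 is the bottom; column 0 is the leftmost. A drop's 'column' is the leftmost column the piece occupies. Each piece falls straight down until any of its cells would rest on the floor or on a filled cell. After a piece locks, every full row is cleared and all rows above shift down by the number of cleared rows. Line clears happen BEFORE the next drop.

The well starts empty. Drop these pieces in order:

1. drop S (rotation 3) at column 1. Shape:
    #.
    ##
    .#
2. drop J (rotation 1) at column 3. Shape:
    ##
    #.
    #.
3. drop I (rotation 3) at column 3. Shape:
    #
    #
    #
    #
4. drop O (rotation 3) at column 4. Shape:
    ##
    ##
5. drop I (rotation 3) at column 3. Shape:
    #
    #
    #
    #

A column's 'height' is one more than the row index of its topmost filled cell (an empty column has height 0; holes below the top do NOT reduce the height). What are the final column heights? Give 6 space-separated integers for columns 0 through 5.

Drop 1: S rot3 at col 1 lands with bottom-row=0; cleared 0 line(s) (total 0); column heights now [0 3 2 0 0 0], max=3
Drop 2: J rot1 at col 3 lands with bottom-row=0; cleared 0 line(s) (total 0); column heights now [0 3 2 3 3 0], max=3
Drop 3: I rot3 at col 3 lands with bottom-row=3; cleared 0 line(s) (total 0); column heights now [0 3 2 7 3 0], max=7
Drop 4: O rot3 at col 4 lands with bottom-row=3; cleared 0 line(s) (total 0); column heights now [0 3 2 7 5 5], max=7
Drop 5: I rot3 at col 3 lands with bottom-row=7; cleared 0 line(s) (total 0); column heights now [0 3 2 11 5 5], max=11

Answer: 0 3 2 11 5 5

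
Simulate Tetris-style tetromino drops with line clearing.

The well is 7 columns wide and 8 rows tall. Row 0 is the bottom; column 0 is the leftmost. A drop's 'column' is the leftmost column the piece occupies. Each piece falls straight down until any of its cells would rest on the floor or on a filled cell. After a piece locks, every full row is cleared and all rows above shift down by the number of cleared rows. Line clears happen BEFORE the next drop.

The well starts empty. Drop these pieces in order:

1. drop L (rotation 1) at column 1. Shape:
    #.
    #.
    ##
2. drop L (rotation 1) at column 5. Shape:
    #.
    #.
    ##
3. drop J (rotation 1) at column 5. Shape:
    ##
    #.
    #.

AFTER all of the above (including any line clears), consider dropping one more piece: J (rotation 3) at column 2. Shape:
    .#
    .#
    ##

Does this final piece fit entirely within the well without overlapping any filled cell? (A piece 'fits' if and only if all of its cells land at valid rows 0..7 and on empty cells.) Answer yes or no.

Answer: yes

Derivation:
Drop 1: L rot1 at col 1 lands with bottom-row=0; cleared 0 line(s) (total 0); column heights now [0 3 1 0 0 0 0], max=3
Drop 2: L rot1 at col 5 lands with bottom-row=0; cleared 0 line(s) (total 0); column heights now [0 3 1 0 0 3 1], max=3
Drop 3: J rot1 at col 5 lands with bottom-row=3; cleared 0 line(s) (total 0); column heights now [0 3 1 0 0 6 6], max=6
Test piece J rot3 at col 2 (width 2): heights before test = [0 3 1 0 0 6 6]; fits = True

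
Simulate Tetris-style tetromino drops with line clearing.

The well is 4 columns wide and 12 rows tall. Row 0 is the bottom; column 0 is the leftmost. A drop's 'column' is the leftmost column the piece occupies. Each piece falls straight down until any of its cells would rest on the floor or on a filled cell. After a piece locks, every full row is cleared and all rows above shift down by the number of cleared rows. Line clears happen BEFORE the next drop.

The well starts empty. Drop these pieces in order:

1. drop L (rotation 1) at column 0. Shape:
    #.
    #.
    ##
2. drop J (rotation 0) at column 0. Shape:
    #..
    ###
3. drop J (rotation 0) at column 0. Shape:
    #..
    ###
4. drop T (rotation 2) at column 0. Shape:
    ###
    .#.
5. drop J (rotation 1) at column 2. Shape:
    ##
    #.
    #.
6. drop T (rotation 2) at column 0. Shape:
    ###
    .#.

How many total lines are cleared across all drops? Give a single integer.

Drop 1: L rot1 at col 0 lands with bottom-row=0; cleared 0 line(s) (total 0); column heights now [3 1 0 0], max=3
Drop 2: J rot0 at col 0 lands with bottom-row=3; cleared 0 line(s) (total 0); column heights now [5 4 4 0], max=5
Drop 3: J rot0 at col 0 lands with bottom-row=5; cleared 0 line(s) (total 0); column heights now [7 6 6 0], max=7
Drop 4: T rot2 at col 0 lands with bottom-row=6; cleared 0 line(s) (total 0); column heights now [8 8 8 0], max=8
Drop 5: J rot1 at col 2 lands with bottom-row=8; cleared 0 line(s) (total 0); column heights now [8 8 11 11], max=11
Drop 6: T rot2 at col 0 lands with bottom-row=10; cleared 0 line(s) (total 0); column heights now [12 12 12 11], max=12

Answer: 0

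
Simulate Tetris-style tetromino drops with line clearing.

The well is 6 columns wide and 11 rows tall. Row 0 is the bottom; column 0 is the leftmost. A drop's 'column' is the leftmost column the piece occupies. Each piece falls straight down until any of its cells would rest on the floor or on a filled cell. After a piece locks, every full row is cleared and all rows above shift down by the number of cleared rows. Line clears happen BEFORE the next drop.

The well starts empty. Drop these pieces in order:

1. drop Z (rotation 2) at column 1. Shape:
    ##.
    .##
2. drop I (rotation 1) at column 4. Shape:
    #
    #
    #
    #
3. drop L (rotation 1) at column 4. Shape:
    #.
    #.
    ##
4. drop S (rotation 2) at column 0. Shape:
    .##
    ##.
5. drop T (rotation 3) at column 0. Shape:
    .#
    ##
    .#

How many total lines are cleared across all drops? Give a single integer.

Drop 1: Z rot2 at col 1 lands with bottom-row=0; cleared 0 line(s) (total 0); column heights now [0 2 2 1 0 0], max=2
Drop 2: I rot1 at col 4 lands with bottom-row=0; cleared 0 line(s) (total 0); column heights now [0 2 2 1 4 0], max=4
Drop 3: L rot1 at col 4 lands with bottom-row=4; cleared 0 line(s) (total 0); column heights now [0 2 2 1 7 5], max=7
Drop 4: S rot2 at col 0 lands with bottom-row=2; cleared 0 line(s) (total 0); column heights now [3 4 4 1 7 5], max=7
Drop 5: T rot3 at col 0 lands with bottom-row=4; cleared 0 line(s) (total 0); column heights now [6 7 4 1 7 5], max=7

Answer: 0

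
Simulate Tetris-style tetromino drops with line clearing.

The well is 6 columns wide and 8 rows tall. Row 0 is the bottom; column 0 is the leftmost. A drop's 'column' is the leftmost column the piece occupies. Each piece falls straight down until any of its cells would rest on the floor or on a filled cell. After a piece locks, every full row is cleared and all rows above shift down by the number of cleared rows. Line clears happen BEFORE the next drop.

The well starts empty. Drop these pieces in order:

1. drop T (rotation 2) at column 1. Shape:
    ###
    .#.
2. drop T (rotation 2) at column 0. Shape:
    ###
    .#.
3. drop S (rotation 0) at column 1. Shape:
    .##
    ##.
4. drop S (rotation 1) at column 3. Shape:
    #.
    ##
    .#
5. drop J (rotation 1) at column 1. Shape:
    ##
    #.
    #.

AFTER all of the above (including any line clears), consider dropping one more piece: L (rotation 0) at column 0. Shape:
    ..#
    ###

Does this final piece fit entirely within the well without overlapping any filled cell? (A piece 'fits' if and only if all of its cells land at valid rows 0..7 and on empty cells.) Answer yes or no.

Answer: no

Derivation:
Drop 1: T rot2 at col 1 lands with bottom-row=0; cleared 0 line(s) (total 0); column heights now [0 2 2 2 0 0], max=2
Drop 2: T rot2 at col 0 lands with bottom-row=2; cleared 0 line(s) (total 0); column heights now [4 4 4 2 0 0], max=4
Drop 3: S rot0 at col 1 lands with bottom-row=4; cleared 0 line(s) (total 0); column heights now [4 5 6 6 0 0], max=6
Drop 4: S rot1 at col 3 lands with bottom-row=5; cleared 0 line(s) (total 0); column heights now [4 5 6 8 7 0], max=8
Drop 5: J rot1 at col 1 lands with bottom-row=5; cleared 0 line(s) (total 0); column heights now [4 8 8 8 7 0], max=8
Test piece L rot0 at col 0 (width 3): heights before test = [4 8 8 8 7 0]; fits = False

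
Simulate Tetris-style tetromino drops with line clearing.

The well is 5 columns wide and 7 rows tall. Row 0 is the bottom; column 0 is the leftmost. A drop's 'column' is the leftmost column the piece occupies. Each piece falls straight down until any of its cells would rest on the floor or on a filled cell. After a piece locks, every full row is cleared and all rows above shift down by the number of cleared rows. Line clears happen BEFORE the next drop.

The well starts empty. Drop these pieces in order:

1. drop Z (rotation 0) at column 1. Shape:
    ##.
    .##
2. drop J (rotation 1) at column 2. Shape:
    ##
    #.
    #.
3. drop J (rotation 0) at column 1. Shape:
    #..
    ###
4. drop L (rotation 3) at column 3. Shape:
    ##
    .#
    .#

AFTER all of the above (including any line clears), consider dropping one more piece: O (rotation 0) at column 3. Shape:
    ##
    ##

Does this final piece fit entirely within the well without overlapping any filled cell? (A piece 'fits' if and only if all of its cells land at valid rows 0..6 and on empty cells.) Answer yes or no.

Answer: no

Derivation:
Drop 1: Z rot0 at col 1 lands with bottom-row=0; cleared 0 line(s) (total 0); column heights now [0 2 2 1 0], max=2
Drop 2: J rot1 at col 2 lands with bottom-row=2; cleared 0 line(s) (total 0); column heights now [0 2 5 5 0], max=5
Drop 3: J rot0 at col 1 lands with bottom-row=5; cleared 0 line(s) (total 0); column heights now [0 7 6 6 0], max=7
Drop 4: L rot3 at col 3 lands with bottom-row=4; cleared 0 line(s) (total 0); column heights now [0 7 6 7 7], max=7
Test piece O rot0 at col 3 (width 2): heights before test = [0 7 6 7 7]; fits = False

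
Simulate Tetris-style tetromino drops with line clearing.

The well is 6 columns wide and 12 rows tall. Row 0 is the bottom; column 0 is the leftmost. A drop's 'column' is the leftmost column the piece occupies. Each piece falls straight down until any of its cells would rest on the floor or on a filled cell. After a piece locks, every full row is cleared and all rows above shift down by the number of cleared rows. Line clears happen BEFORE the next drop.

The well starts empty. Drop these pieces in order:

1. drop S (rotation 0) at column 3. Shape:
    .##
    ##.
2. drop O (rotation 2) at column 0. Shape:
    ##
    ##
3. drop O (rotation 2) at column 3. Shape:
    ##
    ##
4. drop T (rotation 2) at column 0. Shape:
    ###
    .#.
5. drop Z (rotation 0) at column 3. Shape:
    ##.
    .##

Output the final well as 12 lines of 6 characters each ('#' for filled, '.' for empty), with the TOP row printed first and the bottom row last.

Answer: ......
......
......
......
......
......
...##.
....##
#####.
.#.##.
##..##
##.##.

Derivation:
Drop 1: S rot0 at col 3 lands with bottom-row=0; cleared 0 line(s) (total 0); column heights now [0 0 0 1 2 2], max=2
Drop 2: O rot2 at col 0 lands with bottom-row=0; cleared 0 line(s) (total 0); column heights now [2 2 0 1 2 2], max=2
Drop 3: O rot2 at col 3 lands with bottom-row=2; cleared 0 line(s) (total 0); column heights now [2 2 0 4 4 2], max=4
Drop 4: T rot2 at col 0 lands with bottom-row=2; cleared 0 line(s) (total 0); column heights now [4 4 4 4 4 2], max=4
Drop 5: Z rot0 at col 3 lands with bottom-row=4; cleared 0 line(s) (total 0); column heights now [4 4 4 6 6 5], max=6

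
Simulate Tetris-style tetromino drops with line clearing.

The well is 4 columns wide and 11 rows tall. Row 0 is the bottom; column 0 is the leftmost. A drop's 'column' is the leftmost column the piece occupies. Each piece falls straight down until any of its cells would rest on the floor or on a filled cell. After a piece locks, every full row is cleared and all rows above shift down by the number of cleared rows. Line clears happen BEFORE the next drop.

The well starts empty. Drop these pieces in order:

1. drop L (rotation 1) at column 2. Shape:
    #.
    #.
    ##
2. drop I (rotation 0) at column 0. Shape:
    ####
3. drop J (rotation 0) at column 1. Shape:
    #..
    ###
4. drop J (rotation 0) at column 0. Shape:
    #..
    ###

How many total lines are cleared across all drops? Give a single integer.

Drop 1: L rot1 at col 2 lands with bottom-row=0; cleared 0 line(s) (total 0); column heights now [0 0 3 1], max=3
Drop 2: I rot0 at col 0 lands with bottom-row=3; cleared 1 line(s) (total 1); column heights now [0 0 3 1], max=3
Drop 3: J rot0 at col 1 lands with bottom-row=3; cleared 0 line(s) (total 1); column heights now [0 5 4 4], max=5
Drop 4: J rot0 at col 0 lands with bottom-row=5; cleared 0 line(s) (total 1); column heights now [7 6 6 4], max=7

Answer: 1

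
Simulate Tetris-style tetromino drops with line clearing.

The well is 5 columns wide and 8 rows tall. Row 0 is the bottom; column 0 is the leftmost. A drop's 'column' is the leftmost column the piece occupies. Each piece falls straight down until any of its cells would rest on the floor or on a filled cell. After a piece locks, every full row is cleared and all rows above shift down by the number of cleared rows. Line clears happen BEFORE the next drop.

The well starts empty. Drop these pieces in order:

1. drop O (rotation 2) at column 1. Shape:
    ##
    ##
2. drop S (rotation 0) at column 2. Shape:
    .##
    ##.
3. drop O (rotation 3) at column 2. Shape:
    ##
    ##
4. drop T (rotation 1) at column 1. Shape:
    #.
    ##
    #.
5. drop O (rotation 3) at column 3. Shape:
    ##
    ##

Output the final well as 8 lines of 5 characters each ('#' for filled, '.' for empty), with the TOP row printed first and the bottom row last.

Drop 1: O rot2 at col 1 lands with bottom-row=0; cleared 0 line(s) (total 0); column heights now [0 2 2 0 0], max=2
Drop 2: S rot0 at col 2 lands with bottom-row=2; cleared 0 line(s) (total 0); column heights now [0 2 3 4 4], max=4
Drop 3: O rot3 at col 2 lands with bottom-row=4; cleared 0 line(s) (total 0); column heights now [0 2 6 6 4], max=6
Drop 4: T rot1 at col 1 lands with bottom-row=5; cleared 0 line(s) (total 0); column heights now [0 8 7 6 4], max=8
Drop 5: O rot3 at col 3 lands with bottom-row=6; cleared 0 line(s) (total 0); column heights now [0 8 7 8 8], max=8

Answer: .#.##
.####
.###.
..##.
...##
..##.
.##..
.##..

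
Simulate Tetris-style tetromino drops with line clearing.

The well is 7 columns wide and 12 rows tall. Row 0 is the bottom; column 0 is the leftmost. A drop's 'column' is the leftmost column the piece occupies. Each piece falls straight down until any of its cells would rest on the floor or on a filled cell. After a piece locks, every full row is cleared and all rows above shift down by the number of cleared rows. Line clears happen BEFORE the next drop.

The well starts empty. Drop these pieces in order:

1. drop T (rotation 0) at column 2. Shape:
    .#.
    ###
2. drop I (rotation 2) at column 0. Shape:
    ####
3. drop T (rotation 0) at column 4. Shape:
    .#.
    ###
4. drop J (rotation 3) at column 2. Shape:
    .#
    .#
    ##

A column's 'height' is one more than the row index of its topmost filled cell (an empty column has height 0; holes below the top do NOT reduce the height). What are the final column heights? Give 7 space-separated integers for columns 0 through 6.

Drop 1: T rot0 at col 2 lands with bottom-row=0; cleared 0 line(s) (total 0); column heights now [0 0 1 2 1 0 0], max=2
Drop 2: I rot2 at col 0 lands with bottom-row=2; cleared 0 line(s) (total 0); column heights now [3 3 3 3 1 0 0], max=3
Drop 3: T rot0 at col 4 lands with bottom-row=1; cleared 0 line(s) (total 0); column heights now [3 3 3 3 2 3 2], max=3
Drop 4: J rot3 at col 2 lands with bottom-row=3; cleared 0 line(s) (total 0); column heights now [3 3 4 6 2 3 2], max=6

Answer: 3 3 4 6 2 3 2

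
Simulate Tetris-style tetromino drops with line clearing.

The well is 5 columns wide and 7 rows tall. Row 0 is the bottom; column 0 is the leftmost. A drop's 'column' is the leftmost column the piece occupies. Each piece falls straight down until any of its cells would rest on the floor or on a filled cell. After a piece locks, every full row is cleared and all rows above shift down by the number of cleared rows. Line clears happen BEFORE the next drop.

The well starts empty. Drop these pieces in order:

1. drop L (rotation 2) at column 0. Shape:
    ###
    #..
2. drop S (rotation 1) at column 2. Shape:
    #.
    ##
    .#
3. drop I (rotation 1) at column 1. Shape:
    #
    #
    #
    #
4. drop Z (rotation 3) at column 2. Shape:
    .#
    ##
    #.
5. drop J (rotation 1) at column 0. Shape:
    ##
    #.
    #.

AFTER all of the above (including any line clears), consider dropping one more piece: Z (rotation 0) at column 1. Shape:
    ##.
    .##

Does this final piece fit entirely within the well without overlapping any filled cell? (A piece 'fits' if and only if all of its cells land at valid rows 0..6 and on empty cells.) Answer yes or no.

Drop 1: L rot2 at col 0 lands with bottom-row=0; cleared 0 line(s) (total 0); column heights now [2 2 2 0 0], max=2
Drop 2: S rot1 at col 2 lands with bottom-row=1; cleared 0 line(s) (total 0); column heights now [2 2 4 3 0], max=4
Drop 3: I rot1 at col 1 lands with bottom-row=2; cleared 0 line(s) (total 0); column heights now [2 6 4 3 0], max=6
Drop 4: Z rot3 at col 2 lands with bottom-row=4; cleared 0 line(s) (total 0); column heights now [2 6 6 7 0], max=7
Drop 5: J rot1 at col 0 lands with bottom-row=4; cleared 0 line(s) (total 0); column heights now [7 7 6 7 0], max=7
Test piece Z rot0 at col 1 (width 3): heights before test = [7 7 6 7 0]; fits = False

Answer: no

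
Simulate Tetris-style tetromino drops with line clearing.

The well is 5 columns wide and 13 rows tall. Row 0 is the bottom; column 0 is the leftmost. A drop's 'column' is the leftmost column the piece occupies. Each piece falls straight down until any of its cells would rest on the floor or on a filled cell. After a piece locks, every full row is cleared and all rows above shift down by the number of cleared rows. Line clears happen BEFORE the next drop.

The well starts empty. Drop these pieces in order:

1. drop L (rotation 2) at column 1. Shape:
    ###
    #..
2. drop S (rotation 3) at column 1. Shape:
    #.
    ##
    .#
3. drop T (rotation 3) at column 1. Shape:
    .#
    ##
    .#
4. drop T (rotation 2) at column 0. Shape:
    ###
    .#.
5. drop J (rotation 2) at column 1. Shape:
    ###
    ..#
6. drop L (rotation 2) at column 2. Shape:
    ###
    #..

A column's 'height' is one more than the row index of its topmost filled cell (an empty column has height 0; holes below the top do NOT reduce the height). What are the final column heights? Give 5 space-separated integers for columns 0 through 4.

Answer: 8 9 11 11 11

Derivation:
Drop 1: L rot2 at col 1 lands with bottom-row=0; cleared 0 line(s) (total 0); column heights now [0 2 2 2 0], max=2
Drop 2: S rot3 at col 1 lands with bottom-row=2; cleared 0 line(s) (total 0); column heights now [0 5 4 2 0], max=5
Drop 3: T rot3 at col 1 lands with bottom-row=4; cleared 0 line(s) (total 0); column heights now [0 6 7 2 0], max=7
Drop 4: T rot2 at col 0 lands with bottom-row=6; cleared 0 line(s) (total 0); column heights now [8 8 8 2 0], max=8
Drop 5: J rot2 at col 1 lands with bottom-row=7; cleared 0 line(s) (total 0); column heights now [8 9 9 9 0], max=9
Drop 6: L rot2 at col 2 lands with bottom-row=9; cleared 0 line(s) (total 0); column heights now [8 9 11 11 11], max=11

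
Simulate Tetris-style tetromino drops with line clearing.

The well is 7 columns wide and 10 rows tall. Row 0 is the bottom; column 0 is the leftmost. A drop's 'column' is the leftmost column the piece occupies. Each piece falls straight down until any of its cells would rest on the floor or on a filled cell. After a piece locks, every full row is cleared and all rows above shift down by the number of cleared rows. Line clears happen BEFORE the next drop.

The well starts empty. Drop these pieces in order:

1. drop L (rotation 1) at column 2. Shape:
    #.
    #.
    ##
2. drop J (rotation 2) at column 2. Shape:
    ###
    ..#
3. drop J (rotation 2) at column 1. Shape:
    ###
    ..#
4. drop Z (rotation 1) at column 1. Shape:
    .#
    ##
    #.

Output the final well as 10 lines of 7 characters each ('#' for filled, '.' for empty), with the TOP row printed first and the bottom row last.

Drop 1: L rot1 at col 2 lands with bottom-row=0; cleared 0 line(s) (total 0); column heights now [0 0 3 1 0 0 0], max=3
Drop 2: J rot2 at col 2 lands with bottom-row=2; cleared 0 line(s) (total 0); column heights now [0 0 4 4 4 0 0], max=4
Drop 3: J rot2 at col 1 lands with bottom-row=4; cleared 0 line(s) (total 0); column heights now [0 6 6 6 4 0 0], max=6
Drop 4: Z rot1 at col 1 lands with bottom-row=6; cleared 0 line(s) (total 0); column heights now [0 8 9 6 4 0 0], max=9

Answer: .......
..#....
.##....
.#.....
.###...
...#...
..###..
..#.#..
..#....
..##...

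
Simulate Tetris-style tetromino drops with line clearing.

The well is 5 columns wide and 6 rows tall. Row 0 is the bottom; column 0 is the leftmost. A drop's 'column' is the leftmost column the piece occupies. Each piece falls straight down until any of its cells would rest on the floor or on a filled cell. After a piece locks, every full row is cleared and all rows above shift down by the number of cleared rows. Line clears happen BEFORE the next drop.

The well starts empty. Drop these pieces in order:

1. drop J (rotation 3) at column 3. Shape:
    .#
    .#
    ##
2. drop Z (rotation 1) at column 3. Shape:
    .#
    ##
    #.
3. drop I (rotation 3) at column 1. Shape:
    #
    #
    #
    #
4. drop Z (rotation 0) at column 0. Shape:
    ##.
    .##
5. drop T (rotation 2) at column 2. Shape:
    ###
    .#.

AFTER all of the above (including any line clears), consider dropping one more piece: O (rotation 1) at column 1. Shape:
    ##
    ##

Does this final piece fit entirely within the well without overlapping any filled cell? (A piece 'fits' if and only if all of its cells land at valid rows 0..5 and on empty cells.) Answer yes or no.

Answer: no

Derivation:
Drop 1: J rot3 at col 3 lands with bottom-row=0; cleared 0 line(s) (total 0); column heights now [0 0 0 1 3], max=3
Drop 2: Z rot1 at col 3 lands with bottom-row=2; cleared 0 line(s) (total 0); column heights now [0 0 0 4 5], max=5
Drop 3: I rot3 at col 1 lands with bottom-row=0; cleared 0 line(s) (total 0); column heights now [0 4 0 4 5], max=5
Drop 4: Z rot0 at col 0 lands with bottom-row=4; cleared 0 line(s) (total 0); column heights now [6 6 5 4 5], max=6
Drop 5: T rot2 at col 2 lands with bottom-row=4; cleared 1 line(s) (total 1); column heights now [0 5 5 5 5], max=5
Test piece O rot1 at col 1 (width 2): heights before test = [0 5 5 5 5]; fits = False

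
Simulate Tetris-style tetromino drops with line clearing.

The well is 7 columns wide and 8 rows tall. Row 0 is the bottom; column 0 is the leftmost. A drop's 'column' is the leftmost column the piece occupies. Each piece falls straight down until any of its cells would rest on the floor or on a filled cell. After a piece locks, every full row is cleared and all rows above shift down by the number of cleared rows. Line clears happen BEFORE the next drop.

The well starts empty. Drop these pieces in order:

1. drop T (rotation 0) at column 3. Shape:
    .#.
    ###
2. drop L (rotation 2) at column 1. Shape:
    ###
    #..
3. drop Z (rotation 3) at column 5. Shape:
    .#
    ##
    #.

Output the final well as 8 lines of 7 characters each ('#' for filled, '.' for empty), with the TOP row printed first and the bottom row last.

Drop 1: T rot0 at col 3 lands with bottom-row=0; cleared 0 line(s) (total 0); column heights now [0 0 0 1 2 1 0], max=2
Drop 2: L rot2 at col 1 lands with bottom-row=0; cleared 0 line(s) (total 0); column heights now [0 2 2 2 2 1 0], max=2
Drop 3: Z rot3 at col 5 lands with bottom-row=1; cleared 0 line(s) (total 0); column heights now [0 2 2 2 2 3 4], max=4

Answer: .......
.......
.......
.......
......#
.....##
.#####.
.#.###.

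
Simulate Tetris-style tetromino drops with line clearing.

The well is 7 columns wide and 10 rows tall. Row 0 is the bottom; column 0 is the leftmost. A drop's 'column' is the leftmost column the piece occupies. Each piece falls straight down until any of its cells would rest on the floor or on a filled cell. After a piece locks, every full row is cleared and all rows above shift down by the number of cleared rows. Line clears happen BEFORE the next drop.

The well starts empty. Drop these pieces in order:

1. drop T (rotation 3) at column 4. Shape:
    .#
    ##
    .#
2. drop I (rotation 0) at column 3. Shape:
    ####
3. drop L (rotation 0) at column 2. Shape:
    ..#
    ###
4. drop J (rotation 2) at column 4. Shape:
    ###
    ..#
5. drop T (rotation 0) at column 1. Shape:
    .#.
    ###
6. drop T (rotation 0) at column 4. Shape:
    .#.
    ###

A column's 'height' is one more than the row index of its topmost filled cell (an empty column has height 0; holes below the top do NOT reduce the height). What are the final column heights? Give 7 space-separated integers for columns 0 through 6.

Drop 1: T rot3 at col 4 lands with bottom-row=0; cleared 0 line(s) (total 0); column heights now [0 0 0 0 2 3 0], max=3
Drop 2: I rot0 at col 3 lands with bottom-row=3; cleared 0 line(s) (total 0); column heights now [0 0 0 4 4 4 4], max=4
Drop 3: L rot0 at col 2 lands with bottom-row=4; cleared 0 line(s) (total 0); column heights now [0 0 5 5 6 4 4], max=6
Drop 4: J rot2 at col 4 lands with bottom-row=5; cleared 0 line(s) (total 0); column heights now [0 0 5 5 7 7 7], max=7
Drop 5: T rot0 at col 1 lands with bottom-row=5; cleared 0 line(s) (total 0); column heights now [0 6 7 6 7 7 7], max=7
Drop 6: T rot0 at col 4 lands with bottom-row=7; cleared 0 line(s) (total 0); column heights now [0 6 7 6 8 9 8], max=9

Answer: 0 6 7 6 8 9 8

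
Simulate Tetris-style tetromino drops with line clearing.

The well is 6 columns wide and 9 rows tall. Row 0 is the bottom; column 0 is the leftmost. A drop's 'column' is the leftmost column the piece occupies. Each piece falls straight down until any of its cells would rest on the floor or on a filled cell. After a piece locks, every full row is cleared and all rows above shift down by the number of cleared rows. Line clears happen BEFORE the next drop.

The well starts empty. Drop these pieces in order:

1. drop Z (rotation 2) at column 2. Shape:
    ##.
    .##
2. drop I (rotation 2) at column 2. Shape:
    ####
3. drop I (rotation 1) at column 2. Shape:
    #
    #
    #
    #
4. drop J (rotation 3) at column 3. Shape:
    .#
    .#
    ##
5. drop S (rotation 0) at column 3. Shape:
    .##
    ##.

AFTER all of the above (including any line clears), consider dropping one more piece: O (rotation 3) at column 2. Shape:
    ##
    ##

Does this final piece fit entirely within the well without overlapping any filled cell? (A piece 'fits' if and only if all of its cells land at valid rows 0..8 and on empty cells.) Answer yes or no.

Drop 1: Z rot2 at col 2 lands with bottom-row=0; cleared 0 line(s) (total 0); column heights now [0 0 2 2 1 0], max=2
Drop 2: I rot2 at col 2 lands with bottom-row=2; cleared 0 line(s) (total 0); column heights now [0 0 3 3 3 3], max=3
Drop 3: I rot1 at col 2 lands with bottom-row=3; cleared 0 line(s) (total 0); column heights now [0 0 7 3 3 3], max=7
Drop 4: J rot3 at col 3 lands with bottom-row=3; cleared 0 line(s) (total 0); column heights now [0 0 7 4 6 3], max=7
Drop 5: S rot0 at col 3 lands with bottom-row=6; cleared 0 line(s) (total 0); column heights now [0 0 7 7 8 8], max=8
Test piece O rot3 at col 2 (width 2): heights before test = [0 0 7 7 8 8]; fits = True

Answer: yes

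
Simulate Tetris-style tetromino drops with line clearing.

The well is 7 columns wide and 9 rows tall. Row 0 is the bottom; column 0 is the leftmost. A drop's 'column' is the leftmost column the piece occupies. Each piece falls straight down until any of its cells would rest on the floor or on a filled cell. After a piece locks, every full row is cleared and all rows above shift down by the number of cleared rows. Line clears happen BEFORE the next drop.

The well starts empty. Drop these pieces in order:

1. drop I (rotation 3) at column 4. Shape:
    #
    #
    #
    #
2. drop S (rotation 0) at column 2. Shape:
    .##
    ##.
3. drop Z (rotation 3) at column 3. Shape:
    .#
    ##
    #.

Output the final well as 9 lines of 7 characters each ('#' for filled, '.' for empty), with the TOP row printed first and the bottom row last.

Drop 1: I rot3 at col 4 lands with bottom-row=0; cleared 0 line(s) (total 0); column heights now [0 0 0 0 4 0 0], max=4
Drop 2: S rot0 at col 2 lands with bottom-row=3; cleared 0 line(s) (total 0); column heights now [0 0 4 5 5 0 0], max=5
Drop 3: Z rot3 at col 3 lands with bottom-row=5; cleared 0 line(s) (total 0); column heights now [0 0 4 7 8 0 0], max=8

Answer: .......
....#..
...##..
...#...
...##..
..###..
....#..
....#..
....#..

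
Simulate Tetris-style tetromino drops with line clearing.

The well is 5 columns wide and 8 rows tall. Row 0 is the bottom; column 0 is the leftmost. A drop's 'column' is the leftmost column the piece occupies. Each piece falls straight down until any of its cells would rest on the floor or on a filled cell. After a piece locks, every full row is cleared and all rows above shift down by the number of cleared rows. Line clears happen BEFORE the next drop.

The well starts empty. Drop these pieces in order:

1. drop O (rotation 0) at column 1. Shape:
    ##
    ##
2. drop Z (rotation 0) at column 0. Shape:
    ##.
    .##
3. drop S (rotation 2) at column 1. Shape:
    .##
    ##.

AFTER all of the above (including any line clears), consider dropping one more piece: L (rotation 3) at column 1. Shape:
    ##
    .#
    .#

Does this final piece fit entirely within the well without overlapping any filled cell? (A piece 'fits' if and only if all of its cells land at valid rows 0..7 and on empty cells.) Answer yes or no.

Drop 1: O rot0 at col 1 lands with bottom-row=0; cleared 0 line(s) (total 0); column heights now [0 2 2 0 0], max=2
Drop 2: Z rot0 at col 0 lands with bottom-row=2; cleared 0 line(s) (total 0); column heights now [4 4 3 0 0], max=4
Drop 3: S rot2 at col 1 lands with bottom-row=4; cleared 0 line(s) (total 0); column heights now [4 5 6 6 0], max=6
Test piece L rot3 at col 1 (width 2): heights before test = [4 5 6 6 0]; fits = False

Answer: no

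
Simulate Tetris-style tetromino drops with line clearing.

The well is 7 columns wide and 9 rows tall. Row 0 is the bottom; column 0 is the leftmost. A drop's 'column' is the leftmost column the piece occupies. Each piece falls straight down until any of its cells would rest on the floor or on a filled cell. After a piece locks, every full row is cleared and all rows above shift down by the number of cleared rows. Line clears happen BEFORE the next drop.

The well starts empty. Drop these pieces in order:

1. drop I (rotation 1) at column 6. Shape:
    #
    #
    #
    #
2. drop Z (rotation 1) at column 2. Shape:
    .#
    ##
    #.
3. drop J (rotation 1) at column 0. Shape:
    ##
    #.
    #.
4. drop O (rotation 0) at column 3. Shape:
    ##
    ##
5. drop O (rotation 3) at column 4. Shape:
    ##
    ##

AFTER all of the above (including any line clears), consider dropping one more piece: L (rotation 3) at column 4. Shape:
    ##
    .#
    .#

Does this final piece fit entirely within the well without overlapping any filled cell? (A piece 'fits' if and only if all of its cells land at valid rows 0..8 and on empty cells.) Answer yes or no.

Answer: no

Derivation:
Drop 1: I rot1 at col 6 lands with bottom-row=0; cleared 0 line(s) (total 0); column heights now [0 0 0 0 0 0 4], max=4
Drop 2: Z rot1 at col 2 lands with bottom-row=0; cleared 0 line(s) (total 0); column heights now [0 0 2 3 0 0 4], max=4
Drop 3: J rot1 at col 0 lands with bottom-row=0; cleared 0 line(s) (total 0); column heights now [3 3 2 3 0 0 4], max=4
Drop 4: O rot0 at col 3 lands with bottom-row=3; cleared 0 line(s) (total 0); column heights now [3 3 2 5 5 0 4], max=5
Drop 5: O rot3 at col 4 lands with bottom-row=5; cleared 0 line(s) (total 0); column heights now [3 3 2 5 7 7 4], max=7
Test piece L rot3 at col 4 (width 2): heights before test = [3 3 2 5 7 7 4]; fits = False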